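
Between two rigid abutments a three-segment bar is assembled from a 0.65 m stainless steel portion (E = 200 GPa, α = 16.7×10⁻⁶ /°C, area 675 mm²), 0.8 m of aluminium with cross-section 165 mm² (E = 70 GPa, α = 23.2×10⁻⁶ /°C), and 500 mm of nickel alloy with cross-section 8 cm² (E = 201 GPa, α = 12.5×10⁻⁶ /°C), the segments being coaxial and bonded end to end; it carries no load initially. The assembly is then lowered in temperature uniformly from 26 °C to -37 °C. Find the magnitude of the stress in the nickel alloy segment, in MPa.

σ ≈ 36.4 MPa (tensile)

With the walls removed the bar would change length by δ_free = Σ αᵢΔT Lᵢ = 16.7×10⁻⁶×63×650 + 23.2×10⁻⁶×63×800 + 12.5×10⁻⁶×63×500 = 2.247 mm.
The rigid supports impose zero overall length change; the single axial force P common to all segments must satisfy P Σ Lᵢ/(AᵢEᵢ) = δ_free.
The series flexibility is Σ Lᵢ/(AᵢEᵢ) = 650/(675×200×10³) + 800/(165×70×10³) + 500/(800×201×10³) = 7.719×10⁻⁵ mm/N.
Hence P = δ_free / Σ(L/AE) = 2.247/7.719×10⁻⁵ = 29.11 kN (tensile).
σ_{nickel alloy} = P / A = 29110 / 800 = 36.39 MPa.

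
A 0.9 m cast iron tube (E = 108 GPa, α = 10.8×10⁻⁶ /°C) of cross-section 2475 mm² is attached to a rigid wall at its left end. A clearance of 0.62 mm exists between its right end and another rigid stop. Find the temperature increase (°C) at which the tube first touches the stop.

ΔT ≈ 63.8 °C

The gap closes when αΔT L = 0.62 mm, since the tube is still unstressed at that instant.
ΔT = 0.62 / (10.8×10⁻⁶ × 900) = 63.79 °C.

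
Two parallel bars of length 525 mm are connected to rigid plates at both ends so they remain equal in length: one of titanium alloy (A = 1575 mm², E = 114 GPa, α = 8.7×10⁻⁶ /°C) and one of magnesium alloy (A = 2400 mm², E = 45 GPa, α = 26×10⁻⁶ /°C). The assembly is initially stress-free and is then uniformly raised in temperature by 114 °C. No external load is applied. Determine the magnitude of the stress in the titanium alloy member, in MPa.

σ ≈ 84.4 MPa (tensile)

Both members must finish at the same length. With the larger α, the magnesium alloy tends to over-expand; the plates restrain it, putting the magnesium alloy in compression and the titanium alloy in tension. With no external load the two internal forces are equal and opposite, magnitude P.
Compatibility of the two members (thermal + elastic change equal): (α₁ − α₂)ΔT = P·[1/(A₁E₁) + 1/(A₂E₂)].
|α₁ − α₂|·ΔT = 17.3×10⁻⁶ × 114 = 0.001972.
1/(A₁E₁) + 1/(A₂E₂) = 1/(1575×114×10³) + 1/(2400×45×10³) = 1.483×10⁻⁸ N⁻¹.
P = 0.001972 / 1.483×10⁻⁸ = 133000 N = 133 kN.
σ_{titanium alloy} = P/A₁ = 133000/1575 = 84.44 MPa, tensile.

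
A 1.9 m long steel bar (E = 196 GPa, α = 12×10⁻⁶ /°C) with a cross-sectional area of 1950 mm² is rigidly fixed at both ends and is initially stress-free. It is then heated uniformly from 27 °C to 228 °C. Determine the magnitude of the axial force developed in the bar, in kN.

The ends cannot move, so σ = EαΔT = 196×10³ × 12×10⁻⁶ × 201 = 472.8 MPa.
Then P = σA = 472.8 × 1950 mm² = 921.9 kN, compressive.

P ≈ 922 kN (compressive)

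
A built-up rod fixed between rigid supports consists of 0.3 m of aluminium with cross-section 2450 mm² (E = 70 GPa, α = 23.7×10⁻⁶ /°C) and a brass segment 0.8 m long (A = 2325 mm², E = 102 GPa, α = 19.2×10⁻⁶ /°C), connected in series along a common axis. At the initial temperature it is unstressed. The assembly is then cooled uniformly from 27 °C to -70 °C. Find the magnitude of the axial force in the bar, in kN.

P ≈ 425 kN (tensile)

Free thermal contraction of the whole bar: Σ αᵢΔT Lᵢ = 23.7×10⁻⁶×97×300 + 19.2×10⁻⁶×97×800 = 2.18 mm.
Since the ends are fixed, an axial force P builds up, equal in every segment, with P · Σ Lᵢ/(AᵢEᵢ) = δ_free.
Σ Lᵢ/(AᵢEᵢ) = 300/(2450×70×10³) + 800/(2325×102×10³) = 5.123×10⁻⁶ mm/N.
P = 2.18 / 5.123×10⁻⁶ = 425500 N = 425.5 kN, tensile.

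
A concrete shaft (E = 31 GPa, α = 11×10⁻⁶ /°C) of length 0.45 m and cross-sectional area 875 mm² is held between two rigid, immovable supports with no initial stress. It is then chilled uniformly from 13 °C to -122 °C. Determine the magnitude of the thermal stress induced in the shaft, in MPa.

σ ≈ 46 MPa (tensile)

Because both ends are immovable the net strain is zero, and the suppressed thermal strain is αΔT = 11×10⁻⁶ × 135 = 1485×10⁻⁶.
The stress required to suppress this strain is σ = Eε = 31×10³ × 1485×10⁻⁶ = 46.03 MPa, tensile since the shaft is trying to contract.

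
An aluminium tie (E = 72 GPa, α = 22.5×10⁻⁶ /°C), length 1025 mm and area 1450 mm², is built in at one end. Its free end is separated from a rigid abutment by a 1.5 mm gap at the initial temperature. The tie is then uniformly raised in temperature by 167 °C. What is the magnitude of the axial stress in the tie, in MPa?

σ ≈ 165 MPa (compressive)

Unrestrained expansion: δ_free = αΔT L = 22.5×10⁻⁶ × 167 × 1025 = 3.851 mm.
After closing the 1.5 mm clearance, 3.851 − 1.5 = 2.351 mm of expansion remains to be suppressed by the wall.
That suppressed elongation corresponds to σ = E·Δ/L = 72×10³ × 2.351/1025 = 165.2 MPa.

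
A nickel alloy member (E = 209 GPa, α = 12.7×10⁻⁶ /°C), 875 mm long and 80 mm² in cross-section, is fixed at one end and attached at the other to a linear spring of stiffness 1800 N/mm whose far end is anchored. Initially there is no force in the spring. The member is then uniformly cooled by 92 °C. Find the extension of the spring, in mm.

If the spring were absent the member would shorten by αΔT L = 12.7×10⁻⁶ × 92 × 875 = 1.022 mm.
Let P be the tensile force in the spring. The member extends elastically by PL/(AE) and the spring stretches by P/k; together these equal δ_free.
So P = δ_free / [L/(AE) + 1/k] = 1.022 / [ 875/(80×209×10³) + 1/(1800) ].
P = 1.022 / 0.0006079 = 1682 N.
Spring extension = P/k = 1682/(1800) = 0.9343 mm.

δ ≈ 0.934 mm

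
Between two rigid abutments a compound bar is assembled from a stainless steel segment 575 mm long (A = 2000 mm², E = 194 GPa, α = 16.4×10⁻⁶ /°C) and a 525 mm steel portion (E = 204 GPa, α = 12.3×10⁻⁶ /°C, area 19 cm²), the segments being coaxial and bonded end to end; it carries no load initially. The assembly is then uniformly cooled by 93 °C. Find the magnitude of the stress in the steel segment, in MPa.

σ ≈ 274 MPa (tensile)

With the walls removed the bar would change length by δ_free = Σ αᵢΔT Lᵢ = 16.4×10⁻⁶×93×575 + 12.3×10⁻⁶×93×525 = 1.478 mm.
The rigid supports impose zero overall length change; the single axial force P common to all segments must satisfy P Σ Lᵢ/(AᵢEᵢ) = δ_free.
The series flexibility is Σ Lᵢ/(AᵢEᵢ) = 575/(2000×194×10³) + 525/(1900×204×10³) = 2.836×10⁻⁶ mm/N.
Hence P = δ_free / Σ(L/AE) = 1.478/2.836×10⁻⁶ = 520.9 kN (tensile).
σ_{steel} = P / A = 520900 / 1900 = 274.2 MPa.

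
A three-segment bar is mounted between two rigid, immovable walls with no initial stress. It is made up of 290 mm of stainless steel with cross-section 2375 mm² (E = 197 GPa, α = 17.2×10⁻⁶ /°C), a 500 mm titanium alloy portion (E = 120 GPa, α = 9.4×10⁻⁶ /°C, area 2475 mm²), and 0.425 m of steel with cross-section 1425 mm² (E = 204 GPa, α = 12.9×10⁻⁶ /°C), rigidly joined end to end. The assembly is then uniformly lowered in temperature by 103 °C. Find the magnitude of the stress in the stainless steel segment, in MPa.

If the supports were absent, the total length change would be Σ αᵢΔT Lᵢ = 17.2×10⁻⁶×103×290 + 9.4×10⁻⁶×103×500 + 12.9×10⁻⁶×103×425 = 1.563 mm.
The walls prevent any net length change, so an axial force P (same in every segment) develops. Compatibility: P · Σ Lᵢ/(AᵢEᵢ) = δ_free.
Σ Lᵢ/(AᵢEᵢ) = 290/(2375×197×10³) + 500/(2475×120×10³) + 425/(1425×204×10³) = 3.765×10⁻⁶ mm/N.
Hence P = δ_free / Σ(L/AE) = 1.563/3.765×10⁻⁶ = 415 kN (tensile).
σ_{stainless steel} = P / A = 415000 / 2375 = 174.7 MPa.

σ ≈ 175 MPa (tensile)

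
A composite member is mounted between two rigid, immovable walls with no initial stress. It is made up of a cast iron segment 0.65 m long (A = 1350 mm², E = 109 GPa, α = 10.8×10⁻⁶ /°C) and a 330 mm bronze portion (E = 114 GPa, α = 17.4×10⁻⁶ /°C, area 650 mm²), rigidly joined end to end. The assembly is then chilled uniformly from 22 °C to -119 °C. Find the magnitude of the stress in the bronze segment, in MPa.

σ ≈ 312 MPa (tensile)

Free thermal contraction of the whole bar: Σ αᵢΔT Lᵢ = 10.8×10⁻⁶×141×650 + 17.4×10⁻⁶×141×330 = 1.799 mm.
The walls prevent any net length change, so an axial force P (same in every segment) develops. Compatibility: P · Σ Lᵢ/(AᵢEᵢ) = δ_free.
Σ Lᵢ/(AᵢEᵢ) = 650/(1350×109×10³) + 330/(650×114×10³) = 8.871×10⁻⁶ mm/N.
Hence P = δ_free / Σ(L/AE) = 1.799/8.871×10⁻⁶ = 202.9 kN (tensile).
σ_{bronze} = P / A = 202900 / 650 = 312.1 MPa.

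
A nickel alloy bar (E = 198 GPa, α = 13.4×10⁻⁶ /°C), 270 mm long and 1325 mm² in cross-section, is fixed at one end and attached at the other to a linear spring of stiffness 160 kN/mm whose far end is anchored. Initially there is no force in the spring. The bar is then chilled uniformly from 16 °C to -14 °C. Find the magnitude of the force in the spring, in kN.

P ≈ 14.9 kN

Free thermal contraction: δ_free = αΔT L = 13.4×10⁻⁶ × 30 × 270 = 0.1085 mm.
Let P be the tensile force in the spring. The bar extends elastically by PL/(AE) and the spring stretches by P/k; together these equal δ_free.
So P = δ_free / [L/(AE) + 1/k] = 0.1085 / [ 270/(1325×198×10³) + 1/(160×10³) ].
P = 0.1085 / 7.279×10⁻⁶ = 14910 N.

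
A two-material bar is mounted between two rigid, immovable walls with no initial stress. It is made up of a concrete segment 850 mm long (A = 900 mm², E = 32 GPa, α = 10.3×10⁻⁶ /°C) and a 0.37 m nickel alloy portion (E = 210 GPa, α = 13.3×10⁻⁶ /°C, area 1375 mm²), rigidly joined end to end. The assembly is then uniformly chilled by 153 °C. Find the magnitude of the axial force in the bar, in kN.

P ≈ 67.9 kN (tensile)

Free thermal contraction of the whole bar: Σ αᵢΔT Lᵢ = 10.3×10⁻⁶×153×850 + 13.3×10⁻⁶×153×370 = 2.092 mm.
The walls prevent any net length change, so an axial force P (same in every segment) develops. Compatibility: P · Σ Lᵢ/(AᵢEᵢ) = δ_free.
The series flexibility is Σ Lᵢ/(AᵢEᵢ) = 850/(900×32×10³) + 370/(1375×210×10³) = 3.08×10⁻⁵ mm/N.
Hence P = δ_free / Σ(L/AE) = 2.092/3.08×10⁻⁵ = 67.95 kN (tensile).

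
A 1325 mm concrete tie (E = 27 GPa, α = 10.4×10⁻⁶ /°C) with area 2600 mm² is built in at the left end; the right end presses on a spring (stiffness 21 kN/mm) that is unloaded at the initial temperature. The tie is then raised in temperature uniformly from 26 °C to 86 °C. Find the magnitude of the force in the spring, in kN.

If the spring were absent the tie would lengthen by αΔT L = 10.4×10⁻⁶ × 60 × 1325 = 0.8268 mm.
With a force P in the spring, the elastic change of the tie is PL/(AE) and that of the spring is P/k; compatibility requires their sum to equal δ_free.
P [ L/(AE) + 1/k ] = δ_free → P [ 1325/(2600×27×10³) + 1/(21×10³) ] = 0.8268.
P = 0.8268 / 6.649×10⁻⁵ = 12430 N.

P ≈ 12.4 kN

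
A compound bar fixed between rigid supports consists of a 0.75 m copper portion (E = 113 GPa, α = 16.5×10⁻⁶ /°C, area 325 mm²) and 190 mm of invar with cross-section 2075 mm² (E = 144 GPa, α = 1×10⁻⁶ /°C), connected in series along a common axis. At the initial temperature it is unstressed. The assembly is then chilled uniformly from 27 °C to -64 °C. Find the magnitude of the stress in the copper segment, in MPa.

With the walls removed the bar would change length by δ_free = Σ αᵢΔT Lᵢ = 16.5×10⁻⁶×91×750 + 1×10⁻⁶×91×190 = 1.143 mm.
The rigid supports impose zero overall length change; the single axial force P common to all segments must satisfy P Σ Lᵢ/(AᵢEᵢ) = δ_free.
The series flexibility is Σ Lᵢ/(AᵢEᵢ) = 750/(325×113×10³) + 190/(2075×144×10³) = 2.106×10⁻⁵ mm/N.
P = 1.143 / 2.106×10⁻⁵ = 54300 N = 54.3 kN, tensile.
σ_{copper} = P / A = 54300 / 325 = 167.1 MPa.

σ ≈ 167 MPa (tensile)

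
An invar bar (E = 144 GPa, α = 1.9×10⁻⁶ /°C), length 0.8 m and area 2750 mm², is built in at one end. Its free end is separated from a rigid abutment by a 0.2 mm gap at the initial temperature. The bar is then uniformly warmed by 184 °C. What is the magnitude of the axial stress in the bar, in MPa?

Free thermal elongation = αΔT L = 1.9×10⁻⁶ × 184 × 800 = 0.2797 mm.
After closing the 0.2 mm clearance, 0.2797 − 0.2 = 0.07968 mm of expansion remains to be suppressed by the wall.
So σ = E(δ_free − g)/L = 144×10³ × 0.07968/800 = 14.34 MPa.

σ ≈ 14.3 MPa (compressive)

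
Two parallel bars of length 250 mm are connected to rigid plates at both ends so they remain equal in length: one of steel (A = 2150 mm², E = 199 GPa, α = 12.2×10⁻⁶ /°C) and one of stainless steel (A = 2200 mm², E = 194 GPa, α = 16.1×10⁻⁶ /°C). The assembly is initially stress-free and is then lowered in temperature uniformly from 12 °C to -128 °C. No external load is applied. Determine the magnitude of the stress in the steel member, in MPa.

Equilibrium of a rigid end plate with no external load gives equal and opposite internal forces ±P in the two members. Since α_{stainless steel} > α_{steel}, cooling drives the stainless steel into tension and the steel into compression.
Setting the final lengths equal and cancelling L: (α₁ − α₂)ΔT = P/(A₁E₁) + P/(A₂E₂).
|α₁ − α₂|·ΔT = 3.9×10⁻⁶ × 140 = 0.000546.
1/(A₁E₁) + 1/(A₂E₂) = 1/(2150×199×10³) + 1/(2200×194×10³) = 4.68×10⁻⁹ N⁻¹.
So P = 0.000546 / 4.68×10⁻⁹ = 116.7 kN.
σ_{steel} = P/A₁ = 116700/2150 = 54.26 MPa, compressive.

σ ≈ 54.3 MPa (compressive)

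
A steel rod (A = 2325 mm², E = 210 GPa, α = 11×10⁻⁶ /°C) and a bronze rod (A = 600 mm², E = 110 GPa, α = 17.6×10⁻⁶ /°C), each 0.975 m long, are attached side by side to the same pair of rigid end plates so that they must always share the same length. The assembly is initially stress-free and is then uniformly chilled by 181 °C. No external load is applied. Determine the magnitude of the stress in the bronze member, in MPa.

Equilibrium of a rigid end plate with no external load gives equal and opposite internal forces ±P in the two members. Since α_{bronze} > α_{steel}, cooling drives the bronze into tension and the steel into compression.
Compatibility of the two members (thermal + elastic change equal): (α₁ − α₂)ΔT = P·[1/(A₁E₁) + 1/(A₂E₂)].
|α₁ − α₂|·ΔT = 6.6×10⁻⁶ × 181 = 0.001195.
1/(A₁E₁) + 1/(A₂E₂) = 1/(2325×210×10³) + 1/(600×110×10³) = 1.72×10⁻⁸ N⁻¹.
So P = 0.001195 / 1.72×10⁻⁸ = 69.45 kN.
σ_{bronze} = P/A₂ = 69450/600 = 115.8 MPa, tensile.

σ ≈ 116 MPa (tensile)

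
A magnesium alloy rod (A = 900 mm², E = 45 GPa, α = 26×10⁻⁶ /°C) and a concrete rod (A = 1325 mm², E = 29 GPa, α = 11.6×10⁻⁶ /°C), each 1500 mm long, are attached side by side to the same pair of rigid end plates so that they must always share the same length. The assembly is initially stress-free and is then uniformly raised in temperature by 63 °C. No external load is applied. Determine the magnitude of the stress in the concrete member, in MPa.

The magnesium alloy has the larger α, so on heating it would change length more than the concrete if both were free. The rigid plates force a common final length, so the magnesium alloy is put into compression and the concrete into tension, with equal and opposite forces P (no external load).
Compatibility of the two members (thermal + elastic change equal): (α₁ − α₂)ΔT = P·[1/(A₁E₁) + 1/(A₂E₂)].
|α₁ − α₂|·ΔT = 14.4×10⁻⁶ × 63 = 0.0009072.
1/(A₁E₁) + 1/(A₂E₂) = 1/(900×45×10³) + 1/(1325×29×10³) = 5.072×10⁻⁸ N⁻¹.
P = 0.0009072 / 5.072×10⁻⁸ = 17890 N = 17.89 kN.
σ_{concrete} = P/A₂ = 17890/1325 = 13.5 MPa, tensile.

σ ≈ 13.5 MPa (tensile)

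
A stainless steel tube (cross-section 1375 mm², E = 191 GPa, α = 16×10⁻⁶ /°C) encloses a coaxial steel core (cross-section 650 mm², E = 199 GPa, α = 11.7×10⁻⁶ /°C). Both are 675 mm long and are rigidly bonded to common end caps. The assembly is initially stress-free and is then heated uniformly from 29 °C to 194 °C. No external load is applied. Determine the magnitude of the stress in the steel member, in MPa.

Both members must finish at the same length. With the larger α, the stainless steel tends to over-expand; the plates restrain it, putting the stainless steel in compression and the steel in tension. With no external load the two internal forces are equal and opposite, magnitude P.
Equating the net (thermal + elastic) strains gives |α₁ − α₂|·ΔT = P·[1/(A₁E₁) + 1/(A₂E₂)].
|α₁ − α₂|·ΔT = 4.3×10⁻⁶ × 165 = 0.0007095.
1/(A₁E₁) + 1/(A₂E₂) = 1/(1375×191×10³) + 1/(650×199×10³) = 1.154×10⁻⁸ N⁻¹.
So P = 0.0007095 / 1.154×10⁻⁸ = 61.49 kN.
σ_{steel} = P/A₂ = 61490/650 = 94.6 MPa, tensile.

σ ≈ 94.6 MPa (tensile)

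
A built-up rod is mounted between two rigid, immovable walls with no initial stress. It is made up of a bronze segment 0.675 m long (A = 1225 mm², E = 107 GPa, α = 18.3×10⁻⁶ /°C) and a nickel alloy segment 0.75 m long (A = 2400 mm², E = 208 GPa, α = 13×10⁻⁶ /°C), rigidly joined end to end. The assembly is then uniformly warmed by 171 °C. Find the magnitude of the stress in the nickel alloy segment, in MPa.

Free thermal expansion of the whole bar: Σ αᵢΔT Lᵢ = 18.3×10⁻⁶×171×675 + 13×10⁻⁶×171×750 = 3.78 mm.
The rigid supports impose zero overall length change; the single axial force P common to all segments must satisfy P Σ Lᵢ/(AᵢEᵢ) = δ_free.
The series flexibility is Σ Lᵢ/(AᵢEᵢ) = 675/(1225×107×10³) + 750/(2400×208×10³) = 6.652×10⁻⁶ mm/N.
P = 3.78 / 6.652×10⁻⁶ = 568200 N = 568.2 kN, compressive.
σ_{nickel alloy} = P / A = 568200 / 2400 = 236.7 MPa.

σ ≈ 237 MPa (compressive)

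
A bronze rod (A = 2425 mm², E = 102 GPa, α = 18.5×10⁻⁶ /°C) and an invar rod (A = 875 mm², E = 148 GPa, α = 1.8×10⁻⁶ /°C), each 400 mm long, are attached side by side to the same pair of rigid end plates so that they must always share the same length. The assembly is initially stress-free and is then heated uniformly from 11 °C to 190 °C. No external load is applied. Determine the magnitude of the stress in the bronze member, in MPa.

Equilibrium of a rigid end plate with no external load gives equal and opposite internal forces ±P in the two members. Since α_{bronze} > α_{invar}, heating drives the bronze into compression and the invar into tension.
Setting the final lengths equal and cancelling L: (α₁ − α₂)ΔT = P/(A₁E₁) + P/(A₂E₂).
|α₁ − α₂|·ΔT = 16.7×10⁻⁶ × 179 = 0.002989.
1/(A₁E₁) + 1/(A₂E₂) = 1/(2425×102×10³) + 1/(875×148×10³) = 1.176×10⁻⁸ N⁻¹.
P = 0.002989 / 1.176×10⁻⁸ = 254100 N = 254.1 kN.
σ_{bronze} = P/A₁ = 254100/2425 = 104.8 MPa, compressive.

σ ≈ 105 MPa (compressive)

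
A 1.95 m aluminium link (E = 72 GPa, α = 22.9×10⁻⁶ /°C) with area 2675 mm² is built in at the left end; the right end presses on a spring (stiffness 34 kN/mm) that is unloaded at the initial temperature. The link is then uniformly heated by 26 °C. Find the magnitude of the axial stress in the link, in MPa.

σ ≈ 11 MPa (compressive)

If the spring were absent the link would lengthen by αΔT L = 22.9×10⁻⁶ × 26 × 1950 = 1.161 mm.
Let P be the compressive force at the spring. The link shortens elastically by PL/(AE) and the spring compresses by P/k; together these equal δ_free.
P [ L/(AE) + 1/k ] = δ_free → P [ 1950/(2675×72×10³) + 1/(34×10³) ] = 1.161.
P = 1.161 / 3.954×10⁻⁵ = 29370 N.
σ = P/A = 29370/2675 = 10.98 MPa.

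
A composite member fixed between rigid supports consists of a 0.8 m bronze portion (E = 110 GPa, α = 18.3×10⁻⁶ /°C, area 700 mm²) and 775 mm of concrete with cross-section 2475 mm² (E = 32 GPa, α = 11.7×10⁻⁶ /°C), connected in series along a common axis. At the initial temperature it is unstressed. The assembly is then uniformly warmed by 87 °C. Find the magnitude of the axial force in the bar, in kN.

With the walls removed the bar would change length by δ_free = Σ αᵢΔT Lᵢ = 18.3×10⁻⁶×87×800 + 11.7×10⁻⁶×87×775 = 2.063 mm.
The walls prevent any net length change, so an axial force P (same in every segment) develops. Compatibility: P · Σ Lᵢ/(AᵢEᵢ) = δ_free.
The series flexibility is Σ Lᵢ/(AᵢEᵢ) = 800/(700×110×10³) + 775/(2475×32×10³) = 2.017×10⁻⁵ mm/N.
Hence P = δ_free / Σ(L/AE) = 2.063/2.017×10⁻⁵ = 102.2 kN (compressive).

P ≈ 102 kN (compressive)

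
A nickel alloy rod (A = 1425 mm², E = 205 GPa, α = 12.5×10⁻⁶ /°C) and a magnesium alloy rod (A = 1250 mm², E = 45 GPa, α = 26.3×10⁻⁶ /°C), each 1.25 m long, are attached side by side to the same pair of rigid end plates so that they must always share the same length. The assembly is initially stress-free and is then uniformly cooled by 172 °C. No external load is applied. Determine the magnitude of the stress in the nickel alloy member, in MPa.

σ ≈ 78.6 MPa (compressive)

The magnesium alloy has the larger α, so on cooling it would change length more than the nickel alloy if both were free. The rigid plates force a common final length, so the magnesium alloy is put into tension and the nickel alloy into compression, with equal and opposite forces P (no external load).
Compatibility of the two members (thermal + elastic change equal): (α₁ − α₂)ΔT = P·[1/(A₁E₁) + 1/(A₂E₂)].
|α₁ − α₂|·ΔT = 13.8×10⁻⁶ × 172 = 0.002374.
1/(A₁E₁) + 1/(A₂E₂) = 1/(1425×205×10³) + 1/(1250×45×10³) = 2.12×10⁻⁸ N⁻¹.
So P = 0.002374 / 2.12×10⁻⁸ = 112 kN.
σ_{nickel alloy} = P/A₁ = 112000/1425 = 78.57 MPa, compressive.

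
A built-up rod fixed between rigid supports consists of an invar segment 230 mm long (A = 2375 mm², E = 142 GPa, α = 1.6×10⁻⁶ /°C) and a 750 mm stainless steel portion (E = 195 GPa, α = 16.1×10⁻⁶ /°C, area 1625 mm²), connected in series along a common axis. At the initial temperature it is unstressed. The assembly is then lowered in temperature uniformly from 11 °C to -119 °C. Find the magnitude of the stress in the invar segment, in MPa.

σ ≈ 223 MPa (tensile)

With the walls removed the bar would change length by δ_free = Σ αᵢΔT Lᵢ = 1.6×10⁻⁶×130×230 + 16.1×10⁻⁶×130×750 = 1.618 mm.
The walls prevent any net length change, so an axial force P (same in every segment) develops. Compatibility: P · Σ Lᵢ/(AᵢEᵢ) = δ_free.
The series flexibility is Σ Lᵢ/(AᵢEᵢ) = 230/(2375×142×10³) + 750/(1625×195×10³) = 3.049×10⁻⁶ mm/N.
So P = 1.618 / 3.049×10⁻⁶ = 530.6 kN, tensile.
σ_{invar} = P / A = 530600 / 2375 = 223.4 MPa.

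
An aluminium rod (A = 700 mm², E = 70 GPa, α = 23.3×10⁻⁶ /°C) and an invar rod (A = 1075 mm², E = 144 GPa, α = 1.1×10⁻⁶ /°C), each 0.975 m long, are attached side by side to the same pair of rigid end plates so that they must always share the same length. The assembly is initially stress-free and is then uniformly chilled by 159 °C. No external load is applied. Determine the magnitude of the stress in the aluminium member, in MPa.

σ ≈ 188 MPa (tensile)

The aluminium has the larger α, so on cooling it would change length more than the invar if both were free. The rigid plates force a common final length, so the aluminium is put into tension and the invar into compression, with equal and opposite forces P (no external load).
Equating the net (thermal + elastic) strains gives |α₁ − α₂|·ΔT = P·[1/(A₁E₁) + 1/(A₂E₂)].
|α₁ − α₂|·ΔT = 22.2×10⁻⁶ × 159 = 0.00353.
1/(A₁E₁) + 1/(A₂E₂) = 1/(700×70×10³) + 1/(1075×144×10³) = 2.687×10⁻⁸ N⁻¹.
So P = 0.00353 / 2.687×10⁻⁸ = 131.4 kN.
σ_{aluminium} = P/A₁ = 131400/700 = 187.7 MPa, tensile.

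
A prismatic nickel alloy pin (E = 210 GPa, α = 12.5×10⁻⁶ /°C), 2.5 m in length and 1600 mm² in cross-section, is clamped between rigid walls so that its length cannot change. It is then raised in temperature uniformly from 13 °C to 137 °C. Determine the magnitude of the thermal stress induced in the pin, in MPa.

Because both ends are immovable the net strain is zero, and the suppressed thermal strain is αΔT = 12.5×10⁻⁶ × 124 = 1550×10⁻⁶.
The stress required to suppress this strain is σ = Eε = 210×10³ × 1550×10⁻⁶ = 325.5 MPa, compressive since the pin is trying to expand.

σ ≈ 326 MPa (compressive)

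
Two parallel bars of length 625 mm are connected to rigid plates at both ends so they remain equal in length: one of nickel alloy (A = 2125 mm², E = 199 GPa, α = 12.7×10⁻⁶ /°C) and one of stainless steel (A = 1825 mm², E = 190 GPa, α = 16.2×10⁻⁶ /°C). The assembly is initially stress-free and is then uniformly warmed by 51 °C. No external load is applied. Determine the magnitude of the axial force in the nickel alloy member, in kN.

The stainless steel has the larger α, so on heating it would change length more than the nickel alloy if both were free. The rigid plates force a common final length, so the stainless steel is put into compression and the nickel alloy into tension, with equal and opposite forces P (no external load).
Setting the final lengths equal and cancelling L: (α₁ − α₂)ΔT = P/(A₁E₁) + P/(A₂E₂).
|α₁ − α₂|·ΔT = 3.5×10⁻⁶ × 51 = 0.0001785.
1/(A₁E₁) + 1/(A₂E₂) = 1/(2125×199×10³) + 1/(1825×190×10³) = 5.249×10⁻⁹ N⁻¹.
So P = 0.0001785 / 5.249×10⁻⁹ = 34.01 kN.

P ≈ 34 kN (tensile in the nickel alloy)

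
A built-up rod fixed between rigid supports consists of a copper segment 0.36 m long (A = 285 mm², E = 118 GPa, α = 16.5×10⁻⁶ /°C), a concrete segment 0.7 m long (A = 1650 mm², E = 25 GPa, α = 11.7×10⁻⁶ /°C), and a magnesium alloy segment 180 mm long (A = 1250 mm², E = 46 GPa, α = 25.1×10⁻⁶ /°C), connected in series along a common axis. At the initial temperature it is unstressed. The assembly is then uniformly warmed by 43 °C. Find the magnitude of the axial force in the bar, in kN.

If the supports were absent, the total length change would be Σ αᵢΔT Lᵢ = 16.5×10⁻⁶×43×360 + 11.7×10⁻⁶×43×700 + 25.1×10⁻⁶×43×180 = 0.8019 mm.
The walls prevent any net length change, so an axial force P (same in every segment) develops. Compatibility: P · Σ Lᵢ/(AᵢEᵢ) = δ_free.
The series flexibility is Σ Lᵢ/(AᵢEᵢ) = 360/(285×118×10³) + 700/(1650×25×10³) + 180/(1250×46×10³) = 3.08×10⁻⁵ mm/N.
Hence P = δ_free / Σ(L/AE) = 0.8019/3.08×10⁻⁵ = 26.03 kN (compressive).

P ≈ 26 kN (compressive)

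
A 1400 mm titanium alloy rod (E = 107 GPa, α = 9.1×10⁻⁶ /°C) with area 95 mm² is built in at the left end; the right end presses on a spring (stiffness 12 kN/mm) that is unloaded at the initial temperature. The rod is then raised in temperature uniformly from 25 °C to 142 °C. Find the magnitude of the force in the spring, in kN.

P ≈ 6.74 kN

Free thermal expansion: δ_free = αΔT L = 9.1×10⁻⁶ × 117 × 1400 = 1.491 mm.
With a force P in the spring, the elastic change of the rod is PL/(AE) and that of the spring is P/k; compatibility requires their sum to equal δ_free.
So P = δ_free / [L/(AE) + 1/k] = 1.491 / [ 1400/(95×107×10³) + 1/(12×10³) ].
P = 1.491 / 0.0002211 = 6743 N.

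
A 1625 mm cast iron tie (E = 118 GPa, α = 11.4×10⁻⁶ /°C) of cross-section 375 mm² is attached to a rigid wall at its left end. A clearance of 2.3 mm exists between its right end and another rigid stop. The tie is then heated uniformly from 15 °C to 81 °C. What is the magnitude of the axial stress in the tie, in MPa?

Free thermal elongation = αΔT L = 11.4×10⁻⁶ × 66 × 1625 = 1.223 mm.
Since δ_free = 1.22 mm is less than the 2.3 mm gap, the tie never touches the wall. No axial force develops.

σ ≈ 0 MPa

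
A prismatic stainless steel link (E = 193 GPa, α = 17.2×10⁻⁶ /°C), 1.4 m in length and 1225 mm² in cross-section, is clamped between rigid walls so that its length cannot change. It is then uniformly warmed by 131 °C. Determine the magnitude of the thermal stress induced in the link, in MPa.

The supports are rigid, so the total axial strain is zero. The restrained thermal strain is ε = αΔT = 17.2×10⁻⁶ × 131 = 2253.2×10⁻⁶.
Hence σ = E·αΔT = 193×10³ × 2253.2×10⁻⁶ = 434.9 MPa, compressive.

σ ≈ 435 MPa (compressive)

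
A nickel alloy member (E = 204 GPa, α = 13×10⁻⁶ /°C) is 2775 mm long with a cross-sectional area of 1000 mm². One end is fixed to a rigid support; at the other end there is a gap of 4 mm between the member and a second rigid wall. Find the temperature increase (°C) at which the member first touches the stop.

ΔT ≈ 111 °C

Contact occurs when the free expansion equals the gap: αΔT L = 4 mm.
ΔT = 4 / (13×10⁻⁶ × 2775) = 110.9 °C.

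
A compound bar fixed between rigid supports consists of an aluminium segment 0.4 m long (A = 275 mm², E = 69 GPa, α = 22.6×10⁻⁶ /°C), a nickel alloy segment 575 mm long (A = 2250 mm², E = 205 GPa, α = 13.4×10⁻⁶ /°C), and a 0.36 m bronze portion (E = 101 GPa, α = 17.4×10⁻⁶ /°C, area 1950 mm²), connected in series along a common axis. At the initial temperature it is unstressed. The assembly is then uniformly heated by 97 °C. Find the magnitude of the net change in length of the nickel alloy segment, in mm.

Free thermal expansion of the whole bar: Σ αᵢΔT Lᵢ = 22.6×10⁻⁶×97×400 + 13.4×10⁻⁶×97×575 + 17.4×10⁻⁶×97×360 = 2.232 mm.
The rigid supports impose zero overall length change; the single axial force P common to all segments must satisfy P Σ Lᵢ/(AᵢEᵢ) = δ_free.
The series flexibility is Σ Lᵢ/(AᵢEᵢ) = 400/(275×69×10³) + 575/(2250×205×10³) + 360/(1950×101×10³) = 2.415×10⁻⁵ mm/N.
P = 2.232 / 2.415×10⁻⁵ = 92400 N = 92.4 kN, compressive.
For the nickel alloy segment, free thermal change = 13.4×10⁻⁶×97×575 = 0.7474 mm and elastic change from P = 92400×575/(2250×205×10³) = 0.1152 mm; these oppose, so the net change is 0.632 mm (segment lengthens).

|ΔL| ≈ 0.632 mm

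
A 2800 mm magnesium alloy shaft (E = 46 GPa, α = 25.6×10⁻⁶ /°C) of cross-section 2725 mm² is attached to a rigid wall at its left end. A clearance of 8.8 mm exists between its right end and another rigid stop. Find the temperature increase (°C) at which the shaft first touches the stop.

ΔT ≈ 123 °C

The gap closes when αΔT L = 8.8 mm, since the shaft is still unstressed at that instant.
So ΔT = g/(αL) = 8.8/(25.6×10⁻⁶ × 2800) = 122.8 °C.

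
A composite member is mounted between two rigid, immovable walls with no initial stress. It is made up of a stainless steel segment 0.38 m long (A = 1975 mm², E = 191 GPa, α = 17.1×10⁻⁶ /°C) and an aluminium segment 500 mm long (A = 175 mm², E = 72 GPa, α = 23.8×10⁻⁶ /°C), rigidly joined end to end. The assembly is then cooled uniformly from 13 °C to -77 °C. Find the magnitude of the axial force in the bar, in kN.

P ≈ 40.7 kN (tensile)

If the supports were absent, the total length change would be Σ αᵢΔT Lᵢ = 17.1×10⁻⁶×90×380 + 23.8×10⁻⁶×90×500 = 1.656 mm.
Since the ends are fixed, an axial force P builds up, equal in every segment, with P · Σ Lᵢ/(AᵢEᵢ) = δ_free.
Σ Lᵢ/(AᵢEᵢ) = 380/(1975×191×10³) + 500/(175×72×10³) = 4.069×10⁻⁵ mm/N.
So P = 1.656 / 4.069×10⁻⁵ = 40.69 kN, tensile.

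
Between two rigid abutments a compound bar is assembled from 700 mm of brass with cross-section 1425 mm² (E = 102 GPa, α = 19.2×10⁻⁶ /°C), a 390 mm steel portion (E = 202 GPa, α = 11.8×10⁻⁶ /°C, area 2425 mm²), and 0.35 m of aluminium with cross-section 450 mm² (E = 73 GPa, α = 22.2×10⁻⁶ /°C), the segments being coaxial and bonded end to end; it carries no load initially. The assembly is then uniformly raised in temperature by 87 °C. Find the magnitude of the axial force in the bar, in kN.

With the walls removed the bar would change length by δ_free = Σ αᵢΔT Lᵢ = 19.2×10⁻⁶×87×700 + 11.8×10⁻⁶×87×390 + 22.2×10⁻⁶×87×350 = 2.246 mm.
The walls prevent any net length change, so an axial force P (same in every segment) develops. Compatibility: P · Σ Lᵢ/(AᵢEᵢ) = δ_free.
Σ Lᵢ/(AᵢEᵢ) = 700/(1425×102×10³) + 390/(2425×202×10³) + 350/(450×73×10³) = 1.627×10⁻⁵ mm/N.
P = 2.246 / 1.627×10⁻⁵ = 138100 N = 138.1 kN, compressive.

P ≈ 138 kN (compressive)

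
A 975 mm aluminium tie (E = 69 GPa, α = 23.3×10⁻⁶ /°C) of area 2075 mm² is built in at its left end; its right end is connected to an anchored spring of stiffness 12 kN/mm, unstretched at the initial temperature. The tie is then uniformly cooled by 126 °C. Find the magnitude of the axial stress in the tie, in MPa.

σ ≈ 15.3 MPa (tensile)

If the spring were absent the tie would shorten by αΔT L = 23.3×10⁻⁶ × 126 × 975 = 2.862 mm.
Let P be the tensile force in the spring. The tie extends elastically by PL/(AE) and the spring stretches by P/k; together these equal δ_free.
So P = δ_free / [L/(AE) + 1/k] = 2.862 / [ 975/(2075×69×10³) + 1/(12×10³) ].
P = 2.862 / 9.014×10⁻⁵ = 31750 N.
σ = P/A = 31750/2075 = 15.3 MPa.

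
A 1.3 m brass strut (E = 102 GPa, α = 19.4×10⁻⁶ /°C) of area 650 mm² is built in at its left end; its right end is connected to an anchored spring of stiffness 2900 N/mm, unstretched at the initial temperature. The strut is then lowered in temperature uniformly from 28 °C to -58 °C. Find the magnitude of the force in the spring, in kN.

P ≈ 5.95 kN

Free thermal contraction: δ_free = αΔT L = 19.4×10⁻⁶ × 86 × 1300 = 2.169 mm.
Let P be the tensile force in the spring. The strut extends elastically by PL/(AE) and the spring stretches by P/k; together these equal δ_free.
P [ L/(AE) + 1/k ] = δ_free → P [ 1300/(650×102×10³) + 1/(2900) ] = 2.169.
P = 2.169 / 0.0003644 = 5951 N.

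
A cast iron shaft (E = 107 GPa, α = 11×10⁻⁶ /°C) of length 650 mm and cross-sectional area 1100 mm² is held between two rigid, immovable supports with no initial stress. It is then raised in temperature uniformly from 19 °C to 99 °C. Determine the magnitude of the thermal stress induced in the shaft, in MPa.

σ ≈ 94.2 MPa (compressive)

With length fixed, the mechanical strain must cancel the thermal strain αΔT = 11×10⁻⁶ × 80 = 880×10⁻⁶.
σ = EαΔT = 107×10³ × 11×10⁻⁶ × 80 = 94.16 MPa (compressive; the shaft is trying to expand).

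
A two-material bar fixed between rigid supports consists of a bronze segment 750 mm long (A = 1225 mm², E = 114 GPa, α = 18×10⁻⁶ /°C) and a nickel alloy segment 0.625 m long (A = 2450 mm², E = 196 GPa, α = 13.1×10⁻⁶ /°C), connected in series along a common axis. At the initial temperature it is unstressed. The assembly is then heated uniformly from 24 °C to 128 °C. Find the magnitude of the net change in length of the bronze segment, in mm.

With the walls removed the bar would change length by δ_free = Σ αᵢΔT Lᵢ = 18×10⁻⁶×104×750 + 13.1×10⁻⁶×104×625 = 2.255 mm.
The rigid supports impose zero overall length change; the single axial force P common to all segments must satisfy P Σ Lᵢ/(AᵢEᵢ) = δ_free.
The series flexibility is Σ Lᵢ/(AᵢEᵢ) = 750/(1225×114×10³) + 625/(2450×196×10³) = 6.672×10⁻⁶ mm/N.
P = 2.255 / 6.672×10⁻⁶ = 338000 N = 338 kN, compressive.
For the bronze segment, free thermal change = 18×10⁻⁶×104×750 = 1.404 mm and elastic change from P = 338000×750/(1225×114×10³) = 1.816 mm; these oppose, so the net change is 0.412 mm (segment shortens).

|ΔL| ≈ 0.412 mm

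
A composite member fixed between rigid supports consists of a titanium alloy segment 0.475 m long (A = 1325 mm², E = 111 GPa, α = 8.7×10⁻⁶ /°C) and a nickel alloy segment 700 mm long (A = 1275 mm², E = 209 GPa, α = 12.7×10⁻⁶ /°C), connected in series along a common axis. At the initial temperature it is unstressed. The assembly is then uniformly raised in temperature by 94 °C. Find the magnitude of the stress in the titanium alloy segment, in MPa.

Free thermal expansion of the whole bar: Σ αᵢΔT Lᵢ = 8.7×10⁻⁶×94×475 + 12.7×10⁻⁶×94×700 = 1.224 mm.
The walls prevent any net length change, so an axial force P (same in every segment) develops. Compatibility: P · Σ Lᵢ/(AᵢEᵢ) = δ_free.
The series flexibility is Σ Lᵢ/(AᵢEᵢ) = 475/(1325×111×10³) + 700/(1275×209×10³) = 5.857×10⁻⁶ mm/N.
P = 1.224 / 5.857×10⁻⁶ = 209000 N = 209 kN, compressive.
σ_{titanium alloy} = P / A = 209000 / 1325 = 157.7 MPa.

σ ≈ 158 MPa (compressive)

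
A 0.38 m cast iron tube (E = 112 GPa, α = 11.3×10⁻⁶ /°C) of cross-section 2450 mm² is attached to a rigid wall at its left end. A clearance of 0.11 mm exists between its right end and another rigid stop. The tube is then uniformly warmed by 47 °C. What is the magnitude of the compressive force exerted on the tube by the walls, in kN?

If the wall were absent the tube would grow by αΔT L = 11.3×10⁻⁶ × 47 × 380 = 0.2018 mm.
The gap closes (δ_free > 0.11 mm) and the wall then resists a further 0.2018 − 0.11 = 0.09182 mm of expansion.
Compatibility: PL/(AE) = 0.09182 mm, so σ = P/A = E × (0.09182/380) = 27.06 MPa.
P = σA = 27.06 × 2450 = 66.3 kN.

P ≈ 66.3 kN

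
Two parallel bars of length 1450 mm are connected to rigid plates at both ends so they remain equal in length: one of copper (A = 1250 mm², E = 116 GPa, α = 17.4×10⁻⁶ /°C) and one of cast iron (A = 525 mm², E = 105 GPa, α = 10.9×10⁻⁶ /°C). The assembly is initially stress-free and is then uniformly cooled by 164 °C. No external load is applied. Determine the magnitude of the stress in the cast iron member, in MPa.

σ ≈ 81.1 MPa (compressive)

The copper has the larger α, so on cooling it would change length more than the cast iron if both were free. The rigid plates force a common final length, so the copper is put into tension and the cast iron into compression, with equal and opposite forces P (no external load).
Setting the final lengths equal and cancelling L: (α₁ − α₂)ΔT = P/(A₁E₁) + P/(A₂E₂).
|α₁ − α₂|·ΔT = 6.5×10⁻⁶ × 164 = 0.001066.
1/(A₁E₁) + 1/(A₂E₂) = 1/(1250×116×10³) + 1/(525×105×10³) = 2.504×10⁻⁸ N⁻¹.
P = 0.001066 / 2.504×10⁻⁸ = 42580 N = 42.58 kN.
σ_{cast iron} = P/A₂ = 42580/525 = 81.1 MPa, compressive.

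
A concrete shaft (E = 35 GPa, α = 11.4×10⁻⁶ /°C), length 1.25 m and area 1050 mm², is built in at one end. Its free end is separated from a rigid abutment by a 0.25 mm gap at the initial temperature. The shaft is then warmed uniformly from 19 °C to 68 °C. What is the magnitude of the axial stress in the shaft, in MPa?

Free thermal elongation = αΔT L = 11.4×10⁻⁶ × 49 × 1250 = 0.6982 mm.
This exceeds the 0.25 mm gap, so the wall pushes back. The portion of expansion that must be recovered elastically is δ_free − gap = 0.6982 − 0.25 = 0.4482 mm.
Compatibility: PL/(AE) = 0.4482 mm, so σ = P/A = E × (0.4482/1250) = 12.55 MPa.

σ ≈ 12.6 MPa (compressive)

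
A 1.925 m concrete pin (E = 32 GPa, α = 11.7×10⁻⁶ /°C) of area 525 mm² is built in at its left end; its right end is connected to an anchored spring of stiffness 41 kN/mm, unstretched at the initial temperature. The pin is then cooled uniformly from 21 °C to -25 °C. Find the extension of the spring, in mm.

δ ≈ 0.182 mm

Free thermal contraction: δ_free = αΔT L = 11.7×10⁻⁶ × 46 × 1925 = 1.036 mm.
With a force P in the spring, the elastic change of the pin is PL/(AE) and that of the spring is P/k; compatibility requires their sum to equal δ_free.
P [ L/(AE) + 1/k ] = δ_free → P [ 1925/(525×32×10³) + 1/(41×10³) ] = 1.036.
P = 1.036 / 0.000139 = 7455 N.
Spring extension = P/k = 7455/(41×10³) = 0.1818 mm.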